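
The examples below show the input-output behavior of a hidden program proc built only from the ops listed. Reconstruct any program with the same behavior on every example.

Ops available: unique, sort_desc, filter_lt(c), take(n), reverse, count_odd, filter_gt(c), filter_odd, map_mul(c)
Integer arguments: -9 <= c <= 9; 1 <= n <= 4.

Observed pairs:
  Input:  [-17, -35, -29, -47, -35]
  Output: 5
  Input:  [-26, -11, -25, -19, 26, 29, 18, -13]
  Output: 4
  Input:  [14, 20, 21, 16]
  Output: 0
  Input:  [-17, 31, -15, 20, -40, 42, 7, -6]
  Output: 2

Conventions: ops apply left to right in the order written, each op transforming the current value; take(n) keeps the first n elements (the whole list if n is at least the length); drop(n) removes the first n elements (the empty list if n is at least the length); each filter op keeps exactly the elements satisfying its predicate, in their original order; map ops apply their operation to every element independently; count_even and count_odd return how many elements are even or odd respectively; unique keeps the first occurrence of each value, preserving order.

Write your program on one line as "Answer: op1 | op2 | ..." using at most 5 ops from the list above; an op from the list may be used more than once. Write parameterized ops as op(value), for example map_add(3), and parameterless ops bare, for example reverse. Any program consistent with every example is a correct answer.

filter_lt(7) | filter_lt(-7) | reverse | filter_odd | count_odd

Check, running the answer program on each example:
  [-17, -35, -29, -47, -35] -> [-17, -35, -29, -47, -35] -> [-17, -35, -29, -47, -35] -> [-35, -47, -29, -35, -17] -> [-35, -47, -29, -35, -17] -> 5
  [-26, -11, -25, -19, 26, 29, 18, -13] -> [-26, -11, -25, -19, -13] -> [-26, -11, -25, -19, -13] -> [-13, -19, -25, -11, -26] -> [-13, -19, -25, -11] -> 4
  [14, 20, 21, 16] -> [] -> [] -> [] -> [] -> 0
  [-17, 31, -15, 20, -40, 42, 7, -6] -> [-17, -15, -40, -6] -> [-17, -15, -40] -> [-40, -15, -17] -> [-15, -17] -> 2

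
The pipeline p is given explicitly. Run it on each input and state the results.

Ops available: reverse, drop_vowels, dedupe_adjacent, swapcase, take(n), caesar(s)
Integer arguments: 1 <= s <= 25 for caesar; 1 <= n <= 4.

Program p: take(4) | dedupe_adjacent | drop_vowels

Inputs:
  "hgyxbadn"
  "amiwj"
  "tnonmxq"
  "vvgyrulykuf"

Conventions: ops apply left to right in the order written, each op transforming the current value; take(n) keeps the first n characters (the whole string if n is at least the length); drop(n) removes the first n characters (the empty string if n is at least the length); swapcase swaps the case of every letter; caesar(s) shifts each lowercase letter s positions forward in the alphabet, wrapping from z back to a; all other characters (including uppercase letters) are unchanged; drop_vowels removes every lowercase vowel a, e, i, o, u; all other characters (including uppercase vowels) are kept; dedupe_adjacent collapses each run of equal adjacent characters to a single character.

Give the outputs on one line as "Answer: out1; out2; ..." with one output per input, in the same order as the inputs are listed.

"hgyx"; "mw"; "tnn"; "vgy"

Execution, op by op:
  "hgyxbadn" -> "hgyx" -> "hgyx" -> "hgyx"
  "amiwj" -> "amiw" -> "amiw" -> "mw"
  "tnonmxq" -> "tnon" -> "tnon" -> "tnn"
  "vvgyrulykuf" -> "vvgy" -> "vgy" -> "vgy"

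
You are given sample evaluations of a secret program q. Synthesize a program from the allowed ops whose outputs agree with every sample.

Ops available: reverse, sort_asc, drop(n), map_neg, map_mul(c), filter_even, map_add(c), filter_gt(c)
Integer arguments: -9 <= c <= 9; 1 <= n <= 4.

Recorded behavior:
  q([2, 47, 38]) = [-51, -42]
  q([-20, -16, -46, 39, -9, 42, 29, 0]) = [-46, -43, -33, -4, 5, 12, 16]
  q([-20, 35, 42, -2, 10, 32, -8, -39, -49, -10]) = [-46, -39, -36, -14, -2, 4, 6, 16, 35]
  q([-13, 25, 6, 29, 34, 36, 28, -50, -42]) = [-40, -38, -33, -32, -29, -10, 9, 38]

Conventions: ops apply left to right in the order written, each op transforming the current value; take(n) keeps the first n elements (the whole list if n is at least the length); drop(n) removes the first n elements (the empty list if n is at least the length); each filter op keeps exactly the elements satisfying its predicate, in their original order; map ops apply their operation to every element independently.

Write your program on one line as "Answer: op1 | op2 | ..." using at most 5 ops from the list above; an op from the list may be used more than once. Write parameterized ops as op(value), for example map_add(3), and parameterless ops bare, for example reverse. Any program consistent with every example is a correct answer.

sort_asc | drop(1) | map_add(4) | reverse | map_neg

Check, running the answer program on each example:
  [2, 47, 38] -> [2, 38, 47] -> [38, 47] -> [42, 51] -> [51, 42] -> [-51, -42]
  [-20, -16, -46, 39, -9, 42, 29, 0] -> [-46, -20, -16, -9, 0, 29, 39, 42] -> [-20, -16, -9, 0, 29, 39, 42] -> [-16, -12, -5, 4, 33, 43, 46] -> [46, 43, 33, 4, -5, -12, -16] -> [-46, -43, -33, -4, 5, 12, 16]
  [-20, 35, 42, -2, 10, 32, -8, -39, -49, -10] -> [-49, -39, -20, -10, -8, -2, 10, 32, 35, 42] -> [-39, -20, -10, -8, -2, 10, 32, 35, 42] -> [-35, -16, -6, -4, 2, 14, 36, 39, 46] -> [46, 39, 36, 14, 2, -4, -6, -16, -35] -> [-46, -39, -36, -14, -2, 4, 6, 16, 35]
  [-13, 25, 6, 29, 34, 36, 28, -50, -42] -> [-50, -42, -13, 6, 25, 28, 29, 34, 36] -> [-42, -13, 6, 25, 28, 29, 34, 36] -> [-38, -9, 10, 29, 32, 33, 38, 40] -> [40, 38, 33, 32, 29, 10, -9, -38] -> [-40, -38, -33, -32, -29, -10, 9, 38]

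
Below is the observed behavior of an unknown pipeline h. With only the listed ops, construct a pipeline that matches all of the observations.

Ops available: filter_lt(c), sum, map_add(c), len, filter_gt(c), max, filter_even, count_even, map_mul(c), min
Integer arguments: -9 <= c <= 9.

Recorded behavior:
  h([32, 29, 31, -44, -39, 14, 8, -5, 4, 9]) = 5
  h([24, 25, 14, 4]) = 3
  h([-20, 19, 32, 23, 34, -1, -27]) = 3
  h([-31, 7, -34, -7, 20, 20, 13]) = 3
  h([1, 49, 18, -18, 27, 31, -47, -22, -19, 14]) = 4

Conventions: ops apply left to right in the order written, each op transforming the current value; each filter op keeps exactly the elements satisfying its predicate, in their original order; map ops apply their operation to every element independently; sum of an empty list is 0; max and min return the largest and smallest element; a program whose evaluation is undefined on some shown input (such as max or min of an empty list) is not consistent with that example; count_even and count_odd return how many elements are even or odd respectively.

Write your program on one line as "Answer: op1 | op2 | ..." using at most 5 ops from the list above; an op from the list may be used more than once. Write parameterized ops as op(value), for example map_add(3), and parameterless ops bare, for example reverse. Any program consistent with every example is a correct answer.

map_add(-3) | map_add(1) | map_mul(5) | filter_even | len

Check, running the answer program on each example:
  [32, 29, 31, -44, -39, 14, 8, -5, 4, 9] -> [29, 26, 28, -47, -42, 11, 5, -8, 1, 6] -> [30, 27, 29, -46, -41, 12, 6, -7, 2, 7] -> [150, 135, 145, -230, -205, 60, 30, -35, 10, 35] -> [150, -230, 60, 30, 10] -> 5
  [24, 25, 14, 4] -> [21, 22, 11, 1] -> [22, 23, 12, 2] -> [110, 115, 60, 10] -> [110, 60, 10] -> 3
  [-20, 19, 32, 23, 34, -1, -27] -> [-23, 16, 29, 20, 31, -4, -30] -> [-22, 17, 30, 21, 32, -3, -29] -> [-110, 85, 150, 105, 160, -15, -145] -> [-110, 150, 160] -> 3
  [-31, 7, -34, -7, 20, 20, 13] -> [-34, 4, -37, -10, 17, 17, 10] -> [-33, 5, -36, -9, 18, 18, 11] -> [-165, 25, -180, -45, 90, 90, 55] -> [-180, 90, 90] -> 3
  [1, 49, 18, -18, 27, 31, -47, -22, -19, 14] -> [-2, 46, 15, -21, 24, 28, -50, -25, -22, 11] -> [-1, 47, 16, -20, 25, 29, -49, -24, -21, 12] -> [-5, 235, 80, -100, 125, 145, -245, -120, -105, 60] -> [80, -100, -120, 60] -> 4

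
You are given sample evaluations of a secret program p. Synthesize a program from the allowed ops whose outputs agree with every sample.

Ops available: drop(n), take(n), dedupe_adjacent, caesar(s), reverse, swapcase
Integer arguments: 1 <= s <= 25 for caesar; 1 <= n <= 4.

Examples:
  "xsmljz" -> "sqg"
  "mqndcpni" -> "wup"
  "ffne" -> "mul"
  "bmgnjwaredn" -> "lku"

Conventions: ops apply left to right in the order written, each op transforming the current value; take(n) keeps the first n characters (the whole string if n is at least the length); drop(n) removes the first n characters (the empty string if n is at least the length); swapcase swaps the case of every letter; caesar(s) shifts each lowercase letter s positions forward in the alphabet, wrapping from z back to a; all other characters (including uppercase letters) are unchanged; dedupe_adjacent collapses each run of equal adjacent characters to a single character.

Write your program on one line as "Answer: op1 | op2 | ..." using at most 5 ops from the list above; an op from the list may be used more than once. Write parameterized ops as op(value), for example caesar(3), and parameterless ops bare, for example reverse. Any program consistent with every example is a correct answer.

reverse | caesar(7) | take(3) | reverse

Check, running the answer program on each example:
  "xsmljz" -> "zjlmsx" -> "gqstze" -> "gqs" -> "sqg"
  "mqndcpni" -> "inpcdnqm" -> "puwjkuxt" -> "puw" -> "wup"
  "ffne" -> "enff" -> "lumm" -> "lum" -> "mul"
  "bmgnjwaredn" -> "nderawjngmb" -> "uklyhdqunti" -> "ukl" -> "lku"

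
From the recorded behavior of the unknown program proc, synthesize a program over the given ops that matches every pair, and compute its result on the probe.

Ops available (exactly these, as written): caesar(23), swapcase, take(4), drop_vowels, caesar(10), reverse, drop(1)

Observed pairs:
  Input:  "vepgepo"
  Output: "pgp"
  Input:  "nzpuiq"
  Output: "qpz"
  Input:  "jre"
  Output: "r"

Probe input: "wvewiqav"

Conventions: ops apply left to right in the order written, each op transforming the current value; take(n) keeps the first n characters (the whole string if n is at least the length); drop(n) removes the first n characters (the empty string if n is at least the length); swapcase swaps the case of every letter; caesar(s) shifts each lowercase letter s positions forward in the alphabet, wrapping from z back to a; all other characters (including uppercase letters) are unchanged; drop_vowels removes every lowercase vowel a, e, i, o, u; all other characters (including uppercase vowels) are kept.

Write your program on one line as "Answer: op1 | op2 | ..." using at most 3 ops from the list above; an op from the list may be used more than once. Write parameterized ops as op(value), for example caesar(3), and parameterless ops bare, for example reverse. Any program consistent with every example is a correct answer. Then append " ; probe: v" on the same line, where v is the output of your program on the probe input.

drop_vowels | drop(1) | reverse ; probe: "vqwv"

Check, running the answer program on each example:
  "vepgepo" -> "vpgp" -> "pgp" -> "pgp"
  "nzpuiq" -> "nzpq" -> "zpq" -> "qpz"
  "jre" -> "jr" -> "r" -> "r"
  probe: "wvewiqav" -> "wvwqv" -> "vwqv" -> "vqwv"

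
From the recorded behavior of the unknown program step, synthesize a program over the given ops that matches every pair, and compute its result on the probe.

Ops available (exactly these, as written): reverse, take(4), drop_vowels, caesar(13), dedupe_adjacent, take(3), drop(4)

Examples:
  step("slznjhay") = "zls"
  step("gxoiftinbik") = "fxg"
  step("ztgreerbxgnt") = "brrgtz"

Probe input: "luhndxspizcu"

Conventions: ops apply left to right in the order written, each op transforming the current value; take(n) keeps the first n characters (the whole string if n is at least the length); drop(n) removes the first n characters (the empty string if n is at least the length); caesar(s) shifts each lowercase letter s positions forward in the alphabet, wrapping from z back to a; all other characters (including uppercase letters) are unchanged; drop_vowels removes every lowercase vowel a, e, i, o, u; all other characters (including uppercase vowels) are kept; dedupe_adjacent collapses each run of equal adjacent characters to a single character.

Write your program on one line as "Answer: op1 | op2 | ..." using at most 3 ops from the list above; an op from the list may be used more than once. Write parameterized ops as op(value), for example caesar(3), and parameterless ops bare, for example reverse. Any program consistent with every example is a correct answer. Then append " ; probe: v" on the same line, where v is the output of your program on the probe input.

reverse | drop_vowels | drop(4) ; probe: "xdnhl"

Check, running the answer program on each example:
  "slznjhay" -> "yahjnzls" -> "yhjnzls" -> "zls"
  "gxoiftinbik" -> "kibnitfioxg" -> "kbntfxg" -> "fxg"
  "ztgreerbxgnt" -> "tngxbreergtz" -> "tngxbrrgtz" -> "brrgtz"
  probe: "luhndxspizcu" -> "uczipsxdnhul" -> "czpsxdnhl" -> "xdnhl"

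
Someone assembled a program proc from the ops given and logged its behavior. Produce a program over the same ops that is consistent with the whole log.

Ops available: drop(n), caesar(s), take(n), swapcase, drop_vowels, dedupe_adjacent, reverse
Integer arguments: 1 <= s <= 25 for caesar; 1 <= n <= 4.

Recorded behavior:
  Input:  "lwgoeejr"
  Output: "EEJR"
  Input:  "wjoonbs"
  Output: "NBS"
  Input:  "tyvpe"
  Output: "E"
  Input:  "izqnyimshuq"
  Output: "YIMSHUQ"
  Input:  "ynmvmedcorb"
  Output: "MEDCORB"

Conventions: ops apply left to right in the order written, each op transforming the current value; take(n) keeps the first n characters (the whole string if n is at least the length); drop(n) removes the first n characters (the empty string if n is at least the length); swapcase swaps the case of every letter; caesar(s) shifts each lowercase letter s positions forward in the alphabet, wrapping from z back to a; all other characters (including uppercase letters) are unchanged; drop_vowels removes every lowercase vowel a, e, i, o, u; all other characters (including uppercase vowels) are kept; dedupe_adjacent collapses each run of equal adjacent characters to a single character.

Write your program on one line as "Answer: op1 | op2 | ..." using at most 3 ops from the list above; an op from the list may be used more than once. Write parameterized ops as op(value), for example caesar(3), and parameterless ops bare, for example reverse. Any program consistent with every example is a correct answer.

drop(3) | drop(1) | swapcase

Check, running the answer program on each example:
  "lwgoeejr" -> "oeejr" -> "eejr" -> "EEJR"
  "wjoonbs" -> "onbs" -> "nbs" -> "NBS"
  "tyvpe" -> "pe" -> "e" -> "E"
  "izqnyimshuq" -> "nyimshuq" -> "yimshuq" -> "YIMSHUQ"
  "ynmvmedcorb" -> "vmedcorb" -> "medcorb" -> "MEDCORB"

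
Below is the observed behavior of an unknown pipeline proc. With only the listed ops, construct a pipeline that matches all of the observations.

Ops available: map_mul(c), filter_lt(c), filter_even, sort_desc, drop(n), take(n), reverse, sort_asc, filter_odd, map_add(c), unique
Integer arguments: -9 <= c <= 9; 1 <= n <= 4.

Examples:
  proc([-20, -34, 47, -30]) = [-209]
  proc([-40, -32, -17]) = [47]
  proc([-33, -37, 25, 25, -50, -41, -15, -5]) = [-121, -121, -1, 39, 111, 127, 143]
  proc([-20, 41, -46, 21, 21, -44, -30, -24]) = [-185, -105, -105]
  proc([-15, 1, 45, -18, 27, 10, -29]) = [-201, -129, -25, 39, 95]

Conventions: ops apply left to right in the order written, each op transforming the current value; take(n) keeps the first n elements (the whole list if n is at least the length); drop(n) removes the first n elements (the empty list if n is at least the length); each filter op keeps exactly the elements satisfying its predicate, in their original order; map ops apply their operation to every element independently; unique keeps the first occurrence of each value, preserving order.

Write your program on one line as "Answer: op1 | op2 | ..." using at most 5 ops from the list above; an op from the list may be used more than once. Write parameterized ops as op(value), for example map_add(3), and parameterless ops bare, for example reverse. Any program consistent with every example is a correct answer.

filter_odd | map_add(4) | map_mul(-4) | sort_asc | map_add(-5)

Check, running the answer program on each example:
  [-20, -34, 47, -30] -> [47] -> [51] -> [-204] -> [-204] -> [-209]
  [-40, -32, -17] -> [-17] -> [-13] -> [52] -> [52] -> [47]
  [-33, -37, 25, 25, -50, -41, -15, -5] -> [-33, -37, 25, 25, -41, -15, -5] -> [-29, -33, 29, 29, -37, -11, -1] -> [116, 132, -116, -116, 148, 44, 4] -> [-116, -116, 4, 44, 116, 132, 148] -> [-121, -121, -1, 39, 111, 127, 143]
  [-20, 41, -46, 21, 21, -44, -30, -24] -> [41, 21, 21] -> [45, 25, 25] -> [-180, -100, -100] -> [-180, -100, -100] -> [-185, -105, -105]
  [-15, 1, 45, -18, 27, 10, -29] -> [-15, 1, 45, 27, -29] -> [-11, 5, 49, 31, -25] -> [44, -20, -196, -124, 100] -> [-196, -124, -20, 44, 100] -> [-201, -129, -25, 39, 95]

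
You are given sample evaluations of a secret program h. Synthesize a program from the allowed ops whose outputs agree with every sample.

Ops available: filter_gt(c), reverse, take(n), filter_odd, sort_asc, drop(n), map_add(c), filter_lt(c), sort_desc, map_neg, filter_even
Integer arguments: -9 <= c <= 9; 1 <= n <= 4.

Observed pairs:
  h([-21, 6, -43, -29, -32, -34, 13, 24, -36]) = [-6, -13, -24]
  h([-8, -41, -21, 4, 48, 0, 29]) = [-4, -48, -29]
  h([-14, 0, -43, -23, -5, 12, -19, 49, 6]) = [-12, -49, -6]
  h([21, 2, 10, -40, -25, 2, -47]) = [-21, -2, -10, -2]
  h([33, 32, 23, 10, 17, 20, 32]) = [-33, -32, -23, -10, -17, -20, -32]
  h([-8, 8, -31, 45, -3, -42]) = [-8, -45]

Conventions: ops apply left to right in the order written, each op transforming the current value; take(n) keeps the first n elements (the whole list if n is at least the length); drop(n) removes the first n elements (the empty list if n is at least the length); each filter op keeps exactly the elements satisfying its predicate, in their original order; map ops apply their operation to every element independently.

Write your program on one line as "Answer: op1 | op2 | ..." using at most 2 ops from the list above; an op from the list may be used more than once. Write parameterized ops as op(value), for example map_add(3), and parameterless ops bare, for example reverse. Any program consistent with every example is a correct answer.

map_neg | filter_lt(0)

Check, running the answer program on each example:
  [-21, 6, -43, -29, -32, -34, 13, 24, -36] -> [21, -6, 43, 29, 32, 34, -13, -24, 36] -> [-6, -13, -24]
  [-8, -41, -21, 4, 48, 0, 29] -> [8, 41, 21, -4, -48, 0, -29] -> [-4, -48, -29]
  [-14, 0, -43, -23, -5, 12, -19, 49, 6] -> [14, 0, 43, 23, 5, -12, 19, -49, -6] -> [-12, -49, -6]
  [21, 2, 10, -40, -25, 2, -47] -> [-21, -2, -10, 40, 25, -2, 47] -> [-21, -2, -10, -2]
  [33, 32, 23, 10, 17, 20, 32] -> [-33, -32, -23, -10, -17, -20, -32] -> [-33, -32, -23, -10, -17, -20, -32]
  [-8, 8, -31, 45, -3, -42] -> [8, -8, 31, -45, 3, 42] -> [-8, -45]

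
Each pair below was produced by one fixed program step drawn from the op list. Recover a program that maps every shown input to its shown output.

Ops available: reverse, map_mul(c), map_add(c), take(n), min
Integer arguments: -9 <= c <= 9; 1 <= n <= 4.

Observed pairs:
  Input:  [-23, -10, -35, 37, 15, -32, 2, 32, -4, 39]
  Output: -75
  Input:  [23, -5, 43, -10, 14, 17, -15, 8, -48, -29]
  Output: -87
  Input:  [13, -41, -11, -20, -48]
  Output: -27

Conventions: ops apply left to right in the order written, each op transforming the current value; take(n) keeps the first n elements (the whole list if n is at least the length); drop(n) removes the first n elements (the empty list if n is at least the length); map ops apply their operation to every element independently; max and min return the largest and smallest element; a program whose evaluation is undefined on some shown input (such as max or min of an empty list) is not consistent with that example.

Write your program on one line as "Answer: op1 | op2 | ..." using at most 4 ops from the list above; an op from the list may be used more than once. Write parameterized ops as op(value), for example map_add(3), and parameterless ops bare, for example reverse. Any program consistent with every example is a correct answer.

take(4) | map_mul(-2) | map_add(-1) | min

Check, running the answer program on each example:
  [-23, -10, -35, 37, 15, -32, 2, 32, -4, 39] -> [-23, -10, -35, 37] -> [46, 20, 70, -74] -> [45, 19, 69, -75] -> -75
  [23, -5, 43, -10, 14, 17, -15, 8, -48, -29] -> [23, -5, 43, -10] -> [-46, 10, -86, 20] -> [-47, 9, -87, 19] -> -87
  [13, -41, -11, -20, -48] -> [13, -41, -11, -20] -> [-26, 82, 22, 40] -> [-27, 81, 21, 39] -> -27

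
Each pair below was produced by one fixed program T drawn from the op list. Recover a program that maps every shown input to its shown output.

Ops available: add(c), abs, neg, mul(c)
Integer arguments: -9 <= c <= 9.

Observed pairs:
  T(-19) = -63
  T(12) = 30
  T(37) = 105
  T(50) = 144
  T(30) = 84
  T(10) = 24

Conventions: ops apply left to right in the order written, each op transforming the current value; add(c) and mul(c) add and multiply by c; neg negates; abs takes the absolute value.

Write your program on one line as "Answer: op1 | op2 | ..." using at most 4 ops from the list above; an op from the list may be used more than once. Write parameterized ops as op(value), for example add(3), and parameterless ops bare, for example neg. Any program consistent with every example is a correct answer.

neg | add(4) | mul(-3) | add(6)

Check, running the answer program on each example:
  -19 -> 19 -> 23 -> -69 -> -63
  12 -> -12 -> -8 -> 24 -> 30
  37 -> -37 -> -33 -> 99 -> 105
  50 -> -50 -> -46 -> 138 -> 144
  30 -> -30 -> -26 -> 78 -> 84
  10 -> -10 -> -6 -> 18 -> 24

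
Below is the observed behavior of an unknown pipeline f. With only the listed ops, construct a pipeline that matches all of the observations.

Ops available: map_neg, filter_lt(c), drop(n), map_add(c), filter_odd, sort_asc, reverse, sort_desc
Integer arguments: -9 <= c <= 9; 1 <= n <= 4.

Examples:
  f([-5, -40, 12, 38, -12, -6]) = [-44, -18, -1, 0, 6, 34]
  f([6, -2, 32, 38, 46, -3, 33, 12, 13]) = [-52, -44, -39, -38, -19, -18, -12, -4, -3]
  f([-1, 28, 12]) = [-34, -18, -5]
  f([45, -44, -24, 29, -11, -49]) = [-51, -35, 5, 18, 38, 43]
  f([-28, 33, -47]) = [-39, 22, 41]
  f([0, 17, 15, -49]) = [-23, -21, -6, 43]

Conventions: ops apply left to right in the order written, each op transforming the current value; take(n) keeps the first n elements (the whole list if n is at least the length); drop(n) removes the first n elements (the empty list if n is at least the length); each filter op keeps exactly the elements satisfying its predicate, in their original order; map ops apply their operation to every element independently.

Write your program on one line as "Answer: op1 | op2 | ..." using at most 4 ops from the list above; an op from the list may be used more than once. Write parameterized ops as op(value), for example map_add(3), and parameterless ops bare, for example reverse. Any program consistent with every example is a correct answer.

map_add(6) | map_neg | sort_asc

Check, running the answer program on each example:
  [-5, -40, 12, 38, -12, -6] -> [1, -34, 18, 44, -6, 0] -> [-1, 34, -18, -44, 6, 0] -> [-44, -18, -1, 0, 6, 34]
  [6, -2, 32, 38, 46, -3, 33, 12, 13] -> [12, 4, 38, 44, 52, 3, 39, 18, 19] -> [-12, -4, -38, -44, -52, -3, -39, -18, -19] -> [-52, -44, -39, -38, -19, -18, -12, -4, -3]
  [-1, 28, 12] -> [5, 34, 18] -> [-5, -34, -18] -> [-34, -18, -5]
  [45, -44, -24, 29, -11, -49] -> [51, -38, -18, 35, -5, -43] -> [-51, 38, 18, -35, 5, 43] -> [-51, -35, 5, 18, 38, 43]
  [-28, 33, -47] -> [-22, 39, -41] -> [22, -39, 41] -> [-39, 22, 41]
  [0, 17, 15, -49] -> [6, 23, 21, -43] -> [-6, -23, -21, 43] -> [-23, -21, -6, 43]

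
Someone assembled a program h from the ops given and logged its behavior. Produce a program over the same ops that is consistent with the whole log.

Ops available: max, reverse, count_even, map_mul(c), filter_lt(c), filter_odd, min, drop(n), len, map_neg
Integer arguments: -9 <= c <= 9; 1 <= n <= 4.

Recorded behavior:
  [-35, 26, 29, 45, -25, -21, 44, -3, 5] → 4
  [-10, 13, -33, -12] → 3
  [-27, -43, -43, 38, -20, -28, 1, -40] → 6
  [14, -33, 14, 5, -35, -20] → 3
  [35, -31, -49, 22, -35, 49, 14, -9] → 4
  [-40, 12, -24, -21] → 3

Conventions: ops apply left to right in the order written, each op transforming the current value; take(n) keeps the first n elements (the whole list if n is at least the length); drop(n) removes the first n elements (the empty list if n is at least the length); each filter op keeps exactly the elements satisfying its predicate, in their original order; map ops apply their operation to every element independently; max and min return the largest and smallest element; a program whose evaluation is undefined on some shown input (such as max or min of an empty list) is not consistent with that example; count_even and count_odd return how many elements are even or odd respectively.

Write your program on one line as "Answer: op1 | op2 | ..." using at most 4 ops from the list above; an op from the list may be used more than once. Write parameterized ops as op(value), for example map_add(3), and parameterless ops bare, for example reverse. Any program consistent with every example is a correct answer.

map_mul(8) | map_mul(9) | filter_lt(-8) | len

Check, running the answer program on each example:
  [-35, 26, 29, 45, -25, -21, 44, -3, 5] -> [-280, 208, 232, 360, -200, -168, 352, -24, 40] -> [-2520, 1872, 2088, 3240, -1800, -1512, 3168, -216, 360] -> [-2520, -1800, -1512, -216] -> 4
  [-10, 13, -33, -12] -> [-80, 104, -264, -96] -> [-720, 936, -2376, -864] -> [-720, -2376, -864] -> 3
  [-27, -43, -43, 38, -20, -28, 1, -40] -> [-216, -344, -344, 304, -160, -224, 8, -320] -> [-1944, -3096, -3096, 2736, -1440, -2016, 72, -2880] -> [-1944, -3096, -3096, -1440, -2016, -2880] -> 6
  [14, -33, 14, 5, -35, -20] -> [112, -264, 112, 40, -280, -160] -> [1008, -2376, 1008, 360, -2520, -1440] -> [-2376, -2520, -1440] -> 3
  [35, -31, -49, 22, -35, 49, 14, -9] -> [280, -248, -392, 176, -280, 392, 112, -72] -> [2520, -2232, -3528, 1584, -2520, 3528, 1008, -648] -> [-2232, -3528, -2520, -648] -> 4
  [-40, 12, -24, -21] -> [-320, 96, -192, -168] -> [-2880, 864, -1728, -1512] -> [-2880, -1728, -1512] -> 3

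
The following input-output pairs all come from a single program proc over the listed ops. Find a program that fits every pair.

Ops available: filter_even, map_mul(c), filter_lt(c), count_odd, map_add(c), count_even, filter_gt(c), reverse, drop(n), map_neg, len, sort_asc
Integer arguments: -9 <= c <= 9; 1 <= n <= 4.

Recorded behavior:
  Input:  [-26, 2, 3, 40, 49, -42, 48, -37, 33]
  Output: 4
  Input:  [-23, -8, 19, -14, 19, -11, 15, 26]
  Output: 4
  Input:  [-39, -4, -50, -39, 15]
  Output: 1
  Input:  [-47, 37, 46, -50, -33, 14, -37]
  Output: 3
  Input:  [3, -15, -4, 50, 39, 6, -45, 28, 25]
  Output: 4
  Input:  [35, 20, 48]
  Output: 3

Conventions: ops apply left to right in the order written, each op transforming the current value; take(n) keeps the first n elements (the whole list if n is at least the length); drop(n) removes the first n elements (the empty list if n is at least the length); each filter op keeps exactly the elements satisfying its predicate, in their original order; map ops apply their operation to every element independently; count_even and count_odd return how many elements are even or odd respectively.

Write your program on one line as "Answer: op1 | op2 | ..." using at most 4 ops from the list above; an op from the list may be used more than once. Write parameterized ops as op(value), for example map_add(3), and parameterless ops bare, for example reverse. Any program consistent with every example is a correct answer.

map_add(-2) | filter_gt(5) | sort_asc | len

Check, running the answer program on each example:
  [-26, 2, 3, 40, 49, -42, 48, -37, 33] -> [-28, 0, 1, 38, 47, -44, 46, -39, 31] -> [38, 47, 46, 31] -> [31, 38, 46, 47] -> 4
  [-23, -8, 19, -14, 19, -11, 15, 26] -> [-25, -10, 17, -16, 17, -13, 13, 24] -> [17, 17, 13, 24] -> [13, 17, 17, 24] -> 4
  [-39, -4, -50, -39, 15] -> [-41, -6, -52, -41, 13] -> [13] -> [13] -> 1
  [-47, 37, 46, -50, -33, 14, -37] -> [-49, 35, 44, -52, -35, 12, -39] -> [35, 44, 12] -> [12, 35, 44] -> 3
  [3, -15, -4, 50, 39, 6, -45, 28, 25] -> [1, -17, -6, 48, 37, 4, -47, 26, 23] -> [48, 37, 26, 23] -> [23, 26, 37, 48] -> 4
  [35, 20, 48] -> [33, 18, 46] -> [33, 18, 46] -> [18, 33, 46] -> 3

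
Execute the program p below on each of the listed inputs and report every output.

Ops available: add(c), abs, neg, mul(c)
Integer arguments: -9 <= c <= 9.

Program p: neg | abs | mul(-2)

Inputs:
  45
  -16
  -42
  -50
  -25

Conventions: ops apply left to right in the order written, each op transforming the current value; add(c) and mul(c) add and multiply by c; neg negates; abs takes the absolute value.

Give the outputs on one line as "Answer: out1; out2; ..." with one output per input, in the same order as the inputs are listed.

Execution, op by op:
  45 -> -45 -> 45 -> -90
  -16 -> 16 -> 16 -> -32
  -42 -> 42 -> 42 -> -84
  -50 -> 50 -> 50 -> -100
  -25 -> 25 -> 25 -> -50

-90; -32; -84; -100; -50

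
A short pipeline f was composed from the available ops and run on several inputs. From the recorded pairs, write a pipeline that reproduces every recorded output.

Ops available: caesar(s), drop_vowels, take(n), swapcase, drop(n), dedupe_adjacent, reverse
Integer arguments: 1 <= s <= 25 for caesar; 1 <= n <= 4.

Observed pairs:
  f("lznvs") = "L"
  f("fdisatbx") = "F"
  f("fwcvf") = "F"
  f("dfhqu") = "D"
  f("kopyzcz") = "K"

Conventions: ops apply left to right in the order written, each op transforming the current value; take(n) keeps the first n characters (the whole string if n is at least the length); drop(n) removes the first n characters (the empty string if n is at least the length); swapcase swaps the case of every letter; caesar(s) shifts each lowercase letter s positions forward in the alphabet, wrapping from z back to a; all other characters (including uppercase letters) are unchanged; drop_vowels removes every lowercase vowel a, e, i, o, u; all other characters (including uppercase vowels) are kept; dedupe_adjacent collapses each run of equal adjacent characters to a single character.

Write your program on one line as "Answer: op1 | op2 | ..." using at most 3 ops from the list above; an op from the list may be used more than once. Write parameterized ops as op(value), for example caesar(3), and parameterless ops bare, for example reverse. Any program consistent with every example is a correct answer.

drop_vowels | take(1) | swapcase

Check, running the answer program on each example:
  "lznvs" -> "lznvs" -> "l" -> "L"
  "fdisatbx" -> "fdstbx" -> "f" -> "F"
  "fwcvf" -> "fwcvf" -> "f" -> "F"
  "dfhqu" -> "dfhq" -> "d" -> "D"
  "kopyzcz" -> "kpyzcz" -> "k" -> "K"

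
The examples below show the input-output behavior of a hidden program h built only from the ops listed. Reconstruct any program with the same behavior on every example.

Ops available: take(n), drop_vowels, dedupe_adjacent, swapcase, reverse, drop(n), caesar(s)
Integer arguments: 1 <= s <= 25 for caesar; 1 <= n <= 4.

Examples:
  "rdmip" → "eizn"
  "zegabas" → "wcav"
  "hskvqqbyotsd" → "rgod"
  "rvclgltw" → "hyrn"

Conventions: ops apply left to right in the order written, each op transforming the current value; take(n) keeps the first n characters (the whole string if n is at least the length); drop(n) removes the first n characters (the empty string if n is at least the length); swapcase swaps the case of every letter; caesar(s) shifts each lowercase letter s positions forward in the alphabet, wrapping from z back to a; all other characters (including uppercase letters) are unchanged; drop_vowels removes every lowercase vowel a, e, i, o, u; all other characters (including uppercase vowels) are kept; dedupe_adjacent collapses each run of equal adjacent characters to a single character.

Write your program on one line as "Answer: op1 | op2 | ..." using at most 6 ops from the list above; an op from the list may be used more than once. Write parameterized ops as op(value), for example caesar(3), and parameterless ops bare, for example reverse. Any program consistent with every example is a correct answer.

caesar(22) | swapcase | take(4) | reverse | swapcase

Check, running the answer program on each example:
  "rdmip" -> "nziel" -> "NZIEL" -> "NZIE" -> "EIZN" -> "eizn"
  "zegabas" -> "vacwxwo" -> "VACWXWO" -> "VACW" -> "WCAV" -> "wcav"
  "hskvqqbyotsd" -> "dogrmmxukpoz" -> "DOGRMMXUKPOZ" -> "DOGR" -> "RGOD" -> "rgod"
  "rvclgltw" -> "nryhchps" -> "NRYHCHPS" -> "NRYH" -> "HYRN" -> "hyrn"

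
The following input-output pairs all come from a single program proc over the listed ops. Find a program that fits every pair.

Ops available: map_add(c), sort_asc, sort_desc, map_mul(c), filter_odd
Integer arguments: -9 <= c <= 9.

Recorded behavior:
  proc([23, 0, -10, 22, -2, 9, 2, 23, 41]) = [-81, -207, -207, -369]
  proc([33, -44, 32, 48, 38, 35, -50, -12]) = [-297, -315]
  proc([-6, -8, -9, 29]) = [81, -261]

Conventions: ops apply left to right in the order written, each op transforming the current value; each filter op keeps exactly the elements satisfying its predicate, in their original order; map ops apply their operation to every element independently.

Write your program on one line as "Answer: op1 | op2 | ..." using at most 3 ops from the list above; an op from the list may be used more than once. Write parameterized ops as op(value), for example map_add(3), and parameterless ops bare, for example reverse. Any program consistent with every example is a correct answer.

map_mul(-9) | filter_odd | sort_desc

Check, running the answer program on each example:
  [23, 0, -10, 22, -2, 9, 2, 23, 41] -> [-207, 0, 90, -198, 18, -81, -18, -207, -369] -> [-207, -81, -207, -369] -> [-81, -207, -207, -369]
  [33, -44, 32, 48, 38, 35, -50, -12] -> [-297, 396, -288, -432, -342, -315, 450, 108] -> [-297, -315] -> [-297, -315]
  [-6, -8, -9, 29] -> [54, 72, 81, -261] -> [81, -261] -> [81, -261]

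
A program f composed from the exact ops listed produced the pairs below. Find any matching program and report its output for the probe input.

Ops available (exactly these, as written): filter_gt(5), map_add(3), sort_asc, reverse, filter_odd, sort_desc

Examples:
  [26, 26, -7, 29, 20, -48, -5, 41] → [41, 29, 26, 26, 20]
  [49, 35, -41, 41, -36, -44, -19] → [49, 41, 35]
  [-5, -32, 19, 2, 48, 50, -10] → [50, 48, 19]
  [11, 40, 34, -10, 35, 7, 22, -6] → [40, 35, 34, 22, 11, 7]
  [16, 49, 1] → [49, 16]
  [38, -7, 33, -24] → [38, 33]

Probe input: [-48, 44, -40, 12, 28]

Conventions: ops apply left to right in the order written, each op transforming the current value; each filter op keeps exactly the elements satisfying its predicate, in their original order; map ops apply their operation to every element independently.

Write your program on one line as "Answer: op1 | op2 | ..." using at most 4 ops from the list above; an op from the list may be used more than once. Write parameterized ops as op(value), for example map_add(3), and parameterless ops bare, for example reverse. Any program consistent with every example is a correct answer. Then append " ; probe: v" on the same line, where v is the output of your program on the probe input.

reverse | filter_gt(5) | sort_desc ; probe: [44, 28, 12]

Check, running the answer program on each example:
  [26, 26, -7, 29, 20, -48, -5, 41] -> [41, -5, -48, 20, 29, -7, 26, 26] -> [41, 20, 29, 26, 26] -> [41, 29, 26, 26, 20]
  [49, 35, -41, 41, -36, -44, -19] -> [-19, -44, -36, 41, -41, 35, 49] -> [41, 35, 49] -> [49, 41, 35]
  [-5, -32, 19, 2, 48, 50, -10] -> [-10, 50, 48, 2, 19, -32, -5] -> [50, 48, 19] -> [50, 48, 19]
  [11, 40, 34, -10, 35, 7, 22, -6] -> [-6, 22, 7, 35, -10, 34, 40, 11] -> [22, 7, 35, 34, 40, 11] -> [40, 35, 34, 22, 11, 7]
  [16, 49, 1] -> [1, 49, 16] -> [49, 16] -> [49, 16]
  [38, -7, 33, -24] -> [-24, 33, -7, 38] -> [33, 38] -> [38, 33]
  probe: [-48, 44, -40, 12, 28] -> [28, 12, -40, 44, -48] -> [28, 12, 44] -> [44, 28, 12]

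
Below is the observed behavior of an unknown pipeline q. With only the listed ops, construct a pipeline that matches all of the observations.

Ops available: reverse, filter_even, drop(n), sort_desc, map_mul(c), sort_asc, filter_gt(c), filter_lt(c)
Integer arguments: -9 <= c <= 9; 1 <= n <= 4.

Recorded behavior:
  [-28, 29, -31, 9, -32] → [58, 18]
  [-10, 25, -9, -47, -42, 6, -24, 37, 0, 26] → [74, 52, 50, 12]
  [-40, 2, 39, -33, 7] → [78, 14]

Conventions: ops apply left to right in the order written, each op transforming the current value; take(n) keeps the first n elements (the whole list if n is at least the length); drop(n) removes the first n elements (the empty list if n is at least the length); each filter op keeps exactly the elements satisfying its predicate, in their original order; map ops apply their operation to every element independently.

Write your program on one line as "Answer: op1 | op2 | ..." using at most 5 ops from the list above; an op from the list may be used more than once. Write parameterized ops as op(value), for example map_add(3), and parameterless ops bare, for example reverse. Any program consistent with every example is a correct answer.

filter_gt(2) | map_mul(2) | reverse | sort_asc | reverse

Check, running the answer program on each example:
  [-28, 29, -31, 9, -32] -> [29, 9] -> [58, 18] -> [18, 58] -> [18, 58] -> [58, 18]
  [-10, 25, -9, -47, -42, 6, -24, 37, 0, 26] -> [25, 6, 37, 26] -> [50, 12, 74, 52] -> [52, 74, 12, 50] -> [12, 50, 52, 74] -> [74, 52, 50, 12]
  [-40, 2, 39, -33, 7] -> [39, 7] -> [78, 14] -> [14, 78] -> [14, 78] -> [78, 14]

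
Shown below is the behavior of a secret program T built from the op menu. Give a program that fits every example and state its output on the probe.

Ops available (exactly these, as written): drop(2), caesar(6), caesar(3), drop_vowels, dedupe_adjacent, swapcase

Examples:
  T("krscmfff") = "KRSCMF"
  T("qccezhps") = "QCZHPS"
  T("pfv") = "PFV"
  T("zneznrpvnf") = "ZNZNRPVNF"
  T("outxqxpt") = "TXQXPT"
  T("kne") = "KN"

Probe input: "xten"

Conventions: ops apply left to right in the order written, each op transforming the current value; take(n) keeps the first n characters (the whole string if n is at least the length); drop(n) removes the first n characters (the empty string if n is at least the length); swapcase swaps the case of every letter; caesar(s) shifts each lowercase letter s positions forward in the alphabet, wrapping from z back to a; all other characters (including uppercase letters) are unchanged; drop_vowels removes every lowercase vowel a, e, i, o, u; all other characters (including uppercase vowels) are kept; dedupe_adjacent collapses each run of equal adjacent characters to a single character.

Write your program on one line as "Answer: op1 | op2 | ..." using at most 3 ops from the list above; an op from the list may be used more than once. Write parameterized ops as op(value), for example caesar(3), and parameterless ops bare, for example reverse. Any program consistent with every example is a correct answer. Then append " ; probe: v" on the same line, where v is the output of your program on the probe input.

drop_vowels | swapcase | dedupe_adjacent ; probe: "XTN"

Check, running the answer program on each example:
  "krscmfff" -> "krscmfff" -> "KRSCMFFF" -> "KRSCMF"
  "qccezhps" -> "qcczhps" -> "QCCZHPS" -> "QCZHPS"
  "pfv" -> "pfv" -> "PFV" -> "PFV"
  "zneznrpvnf" -> "znznrpvnf" -> "ZNZNRPVNF" -> "ZNZNRPVNF"
  "outxqxpt" -> "txqxpt" -> "TXQXPT" -> "TXQXPT"
  "kne" -> "kn" -> "KN" -> "KN"
  probe: "xten" -> "xtn" -> "XTN" -> "XTN"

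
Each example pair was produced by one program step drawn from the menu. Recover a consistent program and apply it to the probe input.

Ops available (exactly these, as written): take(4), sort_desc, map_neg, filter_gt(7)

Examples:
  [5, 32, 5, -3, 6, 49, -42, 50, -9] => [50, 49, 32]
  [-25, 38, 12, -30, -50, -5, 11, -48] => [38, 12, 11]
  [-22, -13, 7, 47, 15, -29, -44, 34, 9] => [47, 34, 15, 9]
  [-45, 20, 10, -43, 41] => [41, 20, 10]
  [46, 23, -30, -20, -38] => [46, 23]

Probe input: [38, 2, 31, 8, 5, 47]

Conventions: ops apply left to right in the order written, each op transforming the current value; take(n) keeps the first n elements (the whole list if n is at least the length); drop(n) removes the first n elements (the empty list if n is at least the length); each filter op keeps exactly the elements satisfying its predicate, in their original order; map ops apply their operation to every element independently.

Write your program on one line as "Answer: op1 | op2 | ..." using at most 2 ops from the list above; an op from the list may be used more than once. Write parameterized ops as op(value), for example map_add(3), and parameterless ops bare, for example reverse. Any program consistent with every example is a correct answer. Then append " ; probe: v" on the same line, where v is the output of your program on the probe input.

filter_gt(7) | sort_desc ; probe: [47, 38, 31, 8]

Check, running the answer program on each example:
  [5, 32, 5, -3, 6, 49, -42, 50, -9] -> [32, 49, 50] -> [50, 49, 32]
  [-25, 38, 12, -30, -50, -5, 11, -48] -> [38, 12, 11] -> [38, 12, 11]
  [-22, -13, 7, 47, 15, -29, -44, 34, 9] -> [47, 15, 34, 9] -> [47, 34, 15, 9]
  [-45, 20, 10, -43, 41] -> [20, 10, 41] -> [41, 20, 10]
  [46, 23, -30, -20, -38] -> [46, 23] -> [46, 23]
  probe: [38, 2, 31, 8, 5, 47] -> [38, 31, 8, 47] -> [47, 38, 31, 8]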